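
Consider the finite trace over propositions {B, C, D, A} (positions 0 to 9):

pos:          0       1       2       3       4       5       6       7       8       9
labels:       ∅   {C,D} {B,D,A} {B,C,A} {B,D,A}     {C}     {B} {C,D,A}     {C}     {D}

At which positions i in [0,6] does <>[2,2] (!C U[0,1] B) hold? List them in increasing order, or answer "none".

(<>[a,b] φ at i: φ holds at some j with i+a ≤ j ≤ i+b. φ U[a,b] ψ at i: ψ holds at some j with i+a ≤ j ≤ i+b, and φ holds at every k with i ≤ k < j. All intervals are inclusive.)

0, 1, 2, 4

Evaluate at each i in [0,6]:
  i=0: ✓ (witness j=2)
  i=1: ✓ (witness j=3)
  i=2: ✓ (witness j=4)
  i=3: ✗ (none in [5,5])
  i=4: ✓ (witness j=6)
  i=5: ✗ (none in [7,7])
  i=6: ✗ (none in [8,8])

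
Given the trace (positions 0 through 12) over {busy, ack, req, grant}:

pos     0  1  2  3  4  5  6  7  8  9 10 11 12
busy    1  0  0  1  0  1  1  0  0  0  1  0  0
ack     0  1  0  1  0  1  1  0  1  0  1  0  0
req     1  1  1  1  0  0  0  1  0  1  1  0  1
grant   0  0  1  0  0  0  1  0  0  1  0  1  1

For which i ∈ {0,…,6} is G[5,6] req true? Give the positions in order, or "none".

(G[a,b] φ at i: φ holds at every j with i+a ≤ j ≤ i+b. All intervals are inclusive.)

Evaluate at each i in [0,6]:
  i=0: ✗ (fails at j=5)
  i=1: ✗ (fails at j=6)
  i=2: ✗ (fails at j=8)
  i=3: ✗ (fails at j=8)
  i=4: ✓ (all of [9,10])
  i=5: ✗ (fails at j=11)
  i=6: ✗ (fails at j=11)

4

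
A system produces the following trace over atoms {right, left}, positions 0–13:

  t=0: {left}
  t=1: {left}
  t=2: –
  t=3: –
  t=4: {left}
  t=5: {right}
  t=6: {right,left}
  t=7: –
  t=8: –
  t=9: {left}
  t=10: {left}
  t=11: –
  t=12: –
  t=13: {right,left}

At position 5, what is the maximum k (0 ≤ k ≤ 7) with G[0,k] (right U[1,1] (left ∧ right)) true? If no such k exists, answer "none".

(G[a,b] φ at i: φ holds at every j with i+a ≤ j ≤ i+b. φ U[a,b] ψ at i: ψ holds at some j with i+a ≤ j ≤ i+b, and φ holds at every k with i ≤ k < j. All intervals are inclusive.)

0

(right U[1,1] (left ∧ right)) must hold from j=5 onward; find where it first fails.
  j=5: holds
  j=6: fails
Holds on [5,5], so largest k = 0.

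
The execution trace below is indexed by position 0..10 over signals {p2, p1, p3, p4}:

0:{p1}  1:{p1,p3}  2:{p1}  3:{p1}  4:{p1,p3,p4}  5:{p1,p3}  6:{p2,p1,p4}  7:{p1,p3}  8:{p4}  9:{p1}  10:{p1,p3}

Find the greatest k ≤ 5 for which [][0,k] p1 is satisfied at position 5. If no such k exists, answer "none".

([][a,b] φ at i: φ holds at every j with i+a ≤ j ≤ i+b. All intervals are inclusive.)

p1 must hold from j=5 onward; find where it first fails.
  j=5: holds
  j=6: holds
  j=7: holds
  j=8: fails
Holds on [5,7], so largest k = 2.

2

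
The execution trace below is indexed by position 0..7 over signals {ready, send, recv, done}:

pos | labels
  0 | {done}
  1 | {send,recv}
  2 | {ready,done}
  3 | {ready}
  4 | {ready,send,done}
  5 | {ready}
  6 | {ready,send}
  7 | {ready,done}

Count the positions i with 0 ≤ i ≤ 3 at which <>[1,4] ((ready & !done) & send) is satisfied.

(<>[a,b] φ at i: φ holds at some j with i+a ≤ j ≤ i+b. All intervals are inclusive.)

Evaluate at each i in [0,3]:
  i=0: ✗ (none in [1,4])
  i=1: ✗ (none in [2,5])
  i=2: ✓ (witness j=6)
  i=3: ✓ (witness j=6)
Positions where it holds: {2, 3} → 2.

2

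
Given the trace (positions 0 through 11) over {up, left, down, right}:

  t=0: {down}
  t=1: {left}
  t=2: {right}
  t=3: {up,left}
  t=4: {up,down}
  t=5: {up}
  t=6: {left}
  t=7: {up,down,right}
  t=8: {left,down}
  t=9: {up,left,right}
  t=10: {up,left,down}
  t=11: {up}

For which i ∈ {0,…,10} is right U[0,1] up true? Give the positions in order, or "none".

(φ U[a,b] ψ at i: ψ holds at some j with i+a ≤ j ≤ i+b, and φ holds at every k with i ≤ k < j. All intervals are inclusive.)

2, 3, 4, 5, 7, 9, 10

Evaluate at each i in [0,10]:
  i=0: ✗ (no rhs in [0,1])
  i=1: ✗ (no rhs in [1,2])
  i=2: ✓ (rhs at j=3; lhs holds on [2,2])
  i=3: ✓ (rhs at j=3)
  i=4: ✓ (rhs at j=4)
  i=5: ✓ (rhs at j=5)
  i=6: ✗ (lhs fails at k=6 before rhs at j=7)
  i=7: ✓ (rhs at j=7)
  i=8: ✗ (lhs fails at k=8 before rhs at j=9)
  i=9: ✓ (rhs at j=9)
  i=10: ✓ (rhs at j=10)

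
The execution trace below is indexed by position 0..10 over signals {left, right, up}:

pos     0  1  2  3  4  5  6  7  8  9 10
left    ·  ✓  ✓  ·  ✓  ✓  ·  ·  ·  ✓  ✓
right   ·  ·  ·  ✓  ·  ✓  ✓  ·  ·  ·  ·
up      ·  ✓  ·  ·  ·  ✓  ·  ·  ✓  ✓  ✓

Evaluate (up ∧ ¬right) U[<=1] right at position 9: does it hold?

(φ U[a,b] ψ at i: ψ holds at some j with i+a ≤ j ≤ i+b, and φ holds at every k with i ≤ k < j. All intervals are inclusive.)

False

Need some j in [9,10] with right, and (up ∧ ¬right) at every k in [9,j-1].
  j=9: right false.
  j=10: right false.
No j in the window works → until fails.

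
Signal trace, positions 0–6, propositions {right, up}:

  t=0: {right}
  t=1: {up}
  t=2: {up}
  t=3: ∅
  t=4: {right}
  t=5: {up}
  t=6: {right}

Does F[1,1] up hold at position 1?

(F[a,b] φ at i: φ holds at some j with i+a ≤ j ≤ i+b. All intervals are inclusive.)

Check up at each j in [2,2]:
  j=2: true
Found at j=2 → formula holds.

Yes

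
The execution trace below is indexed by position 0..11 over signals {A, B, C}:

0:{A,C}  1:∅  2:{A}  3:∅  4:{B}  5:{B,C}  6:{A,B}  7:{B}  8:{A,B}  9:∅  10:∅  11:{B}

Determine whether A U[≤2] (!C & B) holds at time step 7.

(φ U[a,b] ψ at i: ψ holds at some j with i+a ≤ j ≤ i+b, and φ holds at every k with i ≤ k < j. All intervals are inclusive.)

Need some j in [7,9] with (!C & B), and A at every k in [7,j-1].
  j=7: (!C & B) holds; no prefix to check → satisfied.

Yes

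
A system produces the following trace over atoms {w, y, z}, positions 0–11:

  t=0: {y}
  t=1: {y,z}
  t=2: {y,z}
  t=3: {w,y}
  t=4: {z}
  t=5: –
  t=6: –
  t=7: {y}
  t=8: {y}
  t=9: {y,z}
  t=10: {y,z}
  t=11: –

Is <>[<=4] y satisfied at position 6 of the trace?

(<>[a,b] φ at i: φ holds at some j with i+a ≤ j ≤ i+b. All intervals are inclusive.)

Holds

Check y at each j in [6,10]:
  j=6: false
  j=7: true
  j=8: true
  j=9: true
  j=10: true
Found at j=7 → formula holds.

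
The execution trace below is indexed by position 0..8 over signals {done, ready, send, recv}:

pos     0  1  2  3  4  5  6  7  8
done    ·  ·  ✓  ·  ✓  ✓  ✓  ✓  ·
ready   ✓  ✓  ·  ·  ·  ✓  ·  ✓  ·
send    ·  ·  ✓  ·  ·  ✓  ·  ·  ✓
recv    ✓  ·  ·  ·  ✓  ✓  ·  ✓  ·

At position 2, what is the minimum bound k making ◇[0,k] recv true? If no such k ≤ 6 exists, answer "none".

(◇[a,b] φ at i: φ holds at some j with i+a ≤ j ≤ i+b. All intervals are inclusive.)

Scan j = 2,3,… for recv:
  j=2: fails
  j=3: fails
  j=4: holds
First hit at j=4, so smallest k = 4-2 = 2.

2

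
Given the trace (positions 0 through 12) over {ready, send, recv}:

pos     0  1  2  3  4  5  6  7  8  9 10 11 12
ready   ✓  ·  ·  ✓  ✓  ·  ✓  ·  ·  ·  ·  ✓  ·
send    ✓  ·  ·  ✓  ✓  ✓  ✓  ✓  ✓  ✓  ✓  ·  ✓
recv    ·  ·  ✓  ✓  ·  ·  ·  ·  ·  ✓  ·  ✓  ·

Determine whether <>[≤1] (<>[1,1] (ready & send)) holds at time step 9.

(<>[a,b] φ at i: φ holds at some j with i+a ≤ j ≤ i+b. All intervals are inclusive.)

No

Check <>[1,1] (ready & send) at each j in [9,10]:
  j=9: fails (none in [10,10])
  j=10: fails (none in [11,11])
No position in the window satisfies it → formula fails.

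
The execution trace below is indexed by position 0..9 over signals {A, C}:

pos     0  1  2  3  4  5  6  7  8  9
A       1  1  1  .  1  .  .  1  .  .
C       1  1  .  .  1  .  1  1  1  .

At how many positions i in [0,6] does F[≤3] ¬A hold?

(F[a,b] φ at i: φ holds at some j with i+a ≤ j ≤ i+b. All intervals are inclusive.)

7

Evaluate at each i in [0,6]:
  i=0: ✓ (witness j=3)
  i=1: ✓ (witness j=3)
  i=2: ✓ (witness j=3)
  i=3: ✓ (witness j=3)
  i=4: ✓ (witness j=5)
  i=5: ✓ (witness j=5)
  i=6: ✓ (witness j=6)
Positions where it holds: {0, 1, 2, 3, 4, 5, 6} → 7.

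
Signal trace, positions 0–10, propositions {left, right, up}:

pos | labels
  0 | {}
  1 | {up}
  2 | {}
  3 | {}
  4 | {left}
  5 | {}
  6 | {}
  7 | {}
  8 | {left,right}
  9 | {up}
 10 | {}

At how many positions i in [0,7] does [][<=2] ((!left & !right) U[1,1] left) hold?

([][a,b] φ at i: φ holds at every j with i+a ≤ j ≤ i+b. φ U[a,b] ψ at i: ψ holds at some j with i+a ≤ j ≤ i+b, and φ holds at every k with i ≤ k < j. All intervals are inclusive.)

0

Evaluate at each i in [0,7]:
  i=0: ✗ (fails at j=0)
  i=1: ✗ (fails at j=1)
  i=2: ✗ (fails at j=2)
  i=3: ✗ (fails at j=4)
  i=4: ✗ (fails at j=4)
  i=5: ✗ (fails at j=5)
  i=6: ✗ (fails at j=6)
  i=7: ✗ (fails at j=8)
Positions where it holds: {} → 0.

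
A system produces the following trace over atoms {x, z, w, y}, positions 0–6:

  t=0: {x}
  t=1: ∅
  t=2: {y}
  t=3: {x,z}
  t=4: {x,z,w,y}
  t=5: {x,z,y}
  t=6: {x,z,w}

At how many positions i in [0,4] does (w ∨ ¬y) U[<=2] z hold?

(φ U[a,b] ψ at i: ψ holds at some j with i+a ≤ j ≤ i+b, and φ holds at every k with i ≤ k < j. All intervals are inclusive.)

Evaluate at each i in [0,4]:
  i=0: ✗ (no rhs in [0,2])
  i=1: ✗ (lhs fails at k=2 before rhs at j=3)
  i=2: ✗ (lhs fails at k=2 before rhs at j=3)
  i=3: ✓ (rhs at j=3)
  i=4: ✓ (rhs at j=4)
Positions where it holds: {3, 4} → 2.

2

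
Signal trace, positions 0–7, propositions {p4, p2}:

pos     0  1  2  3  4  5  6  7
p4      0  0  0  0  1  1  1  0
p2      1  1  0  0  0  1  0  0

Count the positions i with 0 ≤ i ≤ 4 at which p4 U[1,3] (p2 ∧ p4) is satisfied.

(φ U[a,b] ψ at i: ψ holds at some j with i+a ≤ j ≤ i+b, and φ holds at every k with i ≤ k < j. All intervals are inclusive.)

Evaluate at each i in [0,4]:
  i=0: ✗ (no rhs in [1,3])
  i=1: ✗ (no rhs in [2,4])
  i=2: ✗ (lhs fails at k=2 before rhs at j=5)
  i=3: ✗ (lhs fails at k=3 before rhs at j=5)
  i=4: ✓ (rhs at j=5; lhs holds on [4,4])
Positions where it holds: {4} → 1.

1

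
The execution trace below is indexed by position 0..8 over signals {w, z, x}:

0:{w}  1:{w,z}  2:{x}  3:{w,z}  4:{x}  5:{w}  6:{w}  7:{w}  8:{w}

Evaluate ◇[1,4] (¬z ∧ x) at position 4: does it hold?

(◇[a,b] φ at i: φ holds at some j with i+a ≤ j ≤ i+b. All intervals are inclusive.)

False

Check (¬z ∧ x) at each j in [5,8]:
  j=5: false
  j=6: false
  j=7: false
  j=8: false
No position in the window satisfies it → formula fails.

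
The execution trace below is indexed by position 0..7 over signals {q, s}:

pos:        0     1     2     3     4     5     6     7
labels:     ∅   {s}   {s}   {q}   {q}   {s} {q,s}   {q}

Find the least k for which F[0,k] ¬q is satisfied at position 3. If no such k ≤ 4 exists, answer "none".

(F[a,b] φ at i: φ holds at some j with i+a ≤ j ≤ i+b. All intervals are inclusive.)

2

Scan j = 3,4,… for ¬q:
  j=3: fails
  j=4: fails
  j=5: holds
First hit at j=5, so smallest k = 5-3 = 2.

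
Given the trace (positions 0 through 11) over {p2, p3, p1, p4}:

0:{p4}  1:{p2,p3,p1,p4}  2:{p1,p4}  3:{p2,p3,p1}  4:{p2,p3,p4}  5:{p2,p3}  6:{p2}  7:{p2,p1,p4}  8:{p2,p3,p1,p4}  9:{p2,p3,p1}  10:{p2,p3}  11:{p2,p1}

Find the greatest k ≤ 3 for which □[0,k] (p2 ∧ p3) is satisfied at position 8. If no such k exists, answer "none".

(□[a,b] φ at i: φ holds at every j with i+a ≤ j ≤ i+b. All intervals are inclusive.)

(p2 ∧ p3) must hold from j=8 onward; find where it first fails.
  j=8: holds
  j=9: holds
  j=10: holds
  j=11: fails
Holds on [8,10], so largest k = 2.

2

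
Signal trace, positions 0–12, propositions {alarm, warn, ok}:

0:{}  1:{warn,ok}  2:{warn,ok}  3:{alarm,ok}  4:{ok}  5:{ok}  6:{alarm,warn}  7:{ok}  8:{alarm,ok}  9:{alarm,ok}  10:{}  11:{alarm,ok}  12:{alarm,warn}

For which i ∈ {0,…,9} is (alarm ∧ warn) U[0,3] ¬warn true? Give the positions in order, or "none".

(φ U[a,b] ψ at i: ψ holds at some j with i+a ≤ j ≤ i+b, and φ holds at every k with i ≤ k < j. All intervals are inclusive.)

0, 3, 4, 5, 6, 7, 8, 9

Evaluate at each i in [0,9]:
  i=0: ✓ (rhs at j=0)
  i=1: ✗ (lhs fails at k=1 before rhs at j=3)
  i=2: ✗ (lhs fails at k=2 before rhs at j=3)
  i=3: ✓ (rhs at j=3)
  i=4: ✓ (rhs at j=4)
  i=5: ✓ (rhs at j=5)
  i=6: ✓ (rhs at j=7; lhs holds on [6,6])
  i=7: ✓ (rhs at j=7)
  i=8: ✓ (rhs at j=8)
  i=9: ✓ (rhs at j=9)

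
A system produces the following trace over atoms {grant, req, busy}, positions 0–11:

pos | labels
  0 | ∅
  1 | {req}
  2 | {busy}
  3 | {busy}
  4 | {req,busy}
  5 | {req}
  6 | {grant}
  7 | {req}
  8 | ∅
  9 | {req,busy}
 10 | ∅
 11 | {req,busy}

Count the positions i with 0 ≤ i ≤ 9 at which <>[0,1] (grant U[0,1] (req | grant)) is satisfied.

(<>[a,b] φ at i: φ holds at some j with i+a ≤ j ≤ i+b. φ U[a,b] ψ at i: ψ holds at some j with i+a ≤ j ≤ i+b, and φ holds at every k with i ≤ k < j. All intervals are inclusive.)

Evaluate at each i in [0,9]:
  i=0: ✓ (witness j=1)
  i=1: ✓ (witness j=1)
  i=2: ✗ (none in [2,3])
  i=3: ✓ (witness j=4)
  i=4: ✓ (witness j=4)
  i=5: ✓ (witness j=5)
  i=6: ✓ (witness j=6)
  i=7: ✓ (witness j=7)
  i=8: ✓ (witness j=9)
  i=9: ✓ (witness j=9)
Positions where it holds: {0, 1, 3, 4, 5, 6, 7, 8, 9} → 9.

9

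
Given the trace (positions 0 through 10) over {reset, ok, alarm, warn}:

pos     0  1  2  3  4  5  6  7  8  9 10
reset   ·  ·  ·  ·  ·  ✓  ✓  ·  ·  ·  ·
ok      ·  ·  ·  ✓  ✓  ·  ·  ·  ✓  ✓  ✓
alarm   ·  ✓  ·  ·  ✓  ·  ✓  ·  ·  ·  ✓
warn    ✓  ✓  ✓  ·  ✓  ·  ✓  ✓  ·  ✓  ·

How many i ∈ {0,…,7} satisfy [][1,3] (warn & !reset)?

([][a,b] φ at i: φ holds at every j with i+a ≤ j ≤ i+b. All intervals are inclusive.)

0

Evaluate at each i in [0,7]:
  i=0: ✗ (fails at j=3)
  i=1: ✗ (fails at j=3)
  i=2: ✗ (fails at j=3)
  i=3: ✗ (fails at j=5)
  i=4: ✗ (fails at j=5)
  i=5: ✗ (fails at j=6)
  i=6: ✗ (fails at j=8)
  i=7: ✗ (fails at j=8)
Positions where it holds: {} → 0.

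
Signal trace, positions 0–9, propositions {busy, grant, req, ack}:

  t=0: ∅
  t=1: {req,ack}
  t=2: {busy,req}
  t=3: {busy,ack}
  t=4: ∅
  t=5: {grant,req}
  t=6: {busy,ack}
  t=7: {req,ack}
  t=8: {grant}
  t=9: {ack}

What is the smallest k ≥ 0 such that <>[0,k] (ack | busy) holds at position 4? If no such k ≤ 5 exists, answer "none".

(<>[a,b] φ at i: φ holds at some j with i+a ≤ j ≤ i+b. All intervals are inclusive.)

2

Scan j = 4,5,… for (ack | busy):
  j=4: fails
  j=5: fails
  j=6: holds
First hit at j=6, so smallest k = 6-4 = 2.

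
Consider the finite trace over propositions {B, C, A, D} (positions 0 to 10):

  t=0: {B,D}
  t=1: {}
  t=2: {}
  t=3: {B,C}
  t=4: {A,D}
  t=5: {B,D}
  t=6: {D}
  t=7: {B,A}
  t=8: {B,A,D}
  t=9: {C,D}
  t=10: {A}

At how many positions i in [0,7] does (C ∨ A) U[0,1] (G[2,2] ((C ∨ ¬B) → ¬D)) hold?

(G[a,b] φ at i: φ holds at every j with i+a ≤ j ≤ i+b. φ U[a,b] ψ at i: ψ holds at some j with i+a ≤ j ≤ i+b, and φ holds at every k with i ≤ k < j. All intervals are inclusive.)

Evaluate at each i in [0,7]:
  i=0: ✓ (rhs at j=0)
  i=1: ✓ (rhs at j=1)
  i=2: ✗ (lhs fails at k=2 before rhs at j=3)
  i=3: ✓ (rhs at j=3)
  i=4: ✓ (rhs at j=5; lhs holds on [4,4])
  i=5: ✓ (rhs at j=5)
  i=6: ✓ (rhs at j=6)
  i=7: ✓ (rhs at j=8; lhs holds on [7,7])
Positions where it holds: {0, 1, 3, 4, 5, 6, 7} → 7.

7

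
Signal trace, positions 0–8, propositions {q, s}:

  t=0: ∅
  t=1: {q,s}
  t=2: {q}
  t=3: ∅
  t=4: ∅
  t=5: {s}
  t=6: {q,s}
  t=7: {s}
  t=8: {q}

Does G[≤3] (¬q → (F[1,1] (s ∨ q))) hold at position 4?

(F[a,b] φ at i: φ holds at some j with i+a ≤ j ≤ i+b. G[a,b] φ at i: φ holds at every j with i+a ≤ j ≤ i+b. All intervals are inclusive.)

Check (¬q → (F[1,1] (s ∨ q))) at every j in [4,7]:
  j=4: antecedent true; consequent holds (witness at 5) → ✓
  j=5: antecedent true; consequent holds (witness at 6) → ✓
  j=6: antecedent false → ✓
  j=7: antecedent true; consequent holds (witness at 8) → ✓
All positions satisfy it → formula holds.

Holds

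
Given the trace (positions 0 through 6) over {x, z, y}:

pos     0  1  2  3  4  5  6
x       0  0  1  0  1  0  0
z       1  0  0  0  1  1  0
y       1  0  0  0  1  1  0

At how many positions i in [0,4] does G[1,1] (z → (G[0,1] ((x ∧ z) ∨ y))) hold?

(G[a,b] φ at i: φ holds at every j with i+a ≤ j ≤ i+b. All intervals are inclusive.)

4

Evaluate at each i in [0,4]:
  i=0: ✓ (all of [1,1])
  i=1: ✓ (all of [2,2])
  i=2: ✓ (all of [3,3])
  i=3: ✓ (all of [4,4])
  i=4: ✗ (fails at j=5)
Positions where it holds: {0, 1, 2, 3} → 4.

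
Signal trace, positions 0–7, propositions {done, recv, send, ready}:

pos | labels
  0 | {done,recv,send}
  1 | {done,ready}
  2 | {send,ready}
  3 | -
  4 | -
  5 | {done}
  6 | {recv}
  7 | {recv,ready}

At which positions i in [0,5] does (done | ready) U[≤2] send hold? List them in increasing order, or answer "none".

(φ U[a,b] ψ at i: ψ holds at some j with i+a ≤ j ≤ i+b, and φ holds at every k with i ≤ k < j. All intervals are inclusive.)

0, 1, 2

Evaluate at each i in [0,5]:
  i=0: ✓ (rhs at j=0)
  i=1: ✓ (rhs at j=2; lhs holds on [1,1])
  i=2: ✓ (rhs at j=2)
  i=3: ✗ (no rhs in [3,5])
  i=4: ✗ (no rhs in [4,6])
  i=5: ✗ (no rhs in [5,7])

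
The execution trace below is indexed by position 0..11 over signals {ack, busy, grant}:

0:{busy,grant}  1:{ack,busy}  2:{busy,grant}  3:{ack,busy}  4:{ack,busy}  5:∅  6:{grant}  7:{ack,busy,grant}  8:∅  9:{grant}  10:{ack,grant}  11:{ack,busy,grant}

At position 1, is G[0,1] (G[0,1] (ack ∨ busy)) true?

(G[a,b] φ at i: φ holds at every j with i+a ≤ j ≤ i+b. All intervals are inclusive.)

Yes

Check G[0,1] (ack ∨ busy) at every j in [1,2]:
  j=1: holds on [1,2]
  j=2: holds on [2,3]
All positions satisfy it → formula holds.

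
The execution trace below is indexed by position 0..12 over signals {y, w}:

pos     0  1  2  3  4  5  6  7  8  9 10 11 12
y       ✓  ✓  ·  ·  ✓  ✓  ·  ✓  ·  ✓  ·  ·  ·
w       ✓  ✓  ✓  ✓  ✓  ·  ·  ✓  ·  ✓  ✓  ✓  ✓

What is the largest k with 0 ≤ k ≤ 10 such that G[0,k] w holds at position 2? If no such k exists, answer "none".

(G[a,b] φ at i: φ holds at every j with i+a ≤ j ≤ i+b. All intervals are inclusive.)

2

w must hold from j=2 onward; find where it first fails.
  j=2: holds
  j=3: holds
  j=4: holds
  j=5: fails
Holds on [2,4], so largest k = 2.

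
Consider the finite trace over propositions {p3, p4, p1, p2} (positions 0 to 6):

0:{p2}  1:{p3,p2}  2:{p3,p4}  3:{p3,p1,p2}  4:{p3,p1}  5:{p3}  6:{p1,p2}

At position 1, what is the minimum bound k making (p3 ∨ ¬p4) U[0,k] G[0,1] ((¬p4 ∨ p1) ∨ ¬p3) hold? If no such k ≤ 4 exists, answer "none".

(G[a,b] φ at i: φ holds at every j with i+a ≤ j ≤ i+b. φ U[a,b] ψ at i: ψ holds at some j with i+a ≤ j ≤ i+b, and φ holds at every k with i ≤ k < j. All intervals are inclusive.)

2

Need earliest j ≥ 1 with G[0,1] ((¬p4 ∨ p1) ∨ ¬p3), and (p3 ∨ ¬p4) at every k in [1,j-1].
  j=1: rhs fails.
  j=2: rhs fails.
  j=3: rhs holds; lhs holds on [1,2]. k = 2.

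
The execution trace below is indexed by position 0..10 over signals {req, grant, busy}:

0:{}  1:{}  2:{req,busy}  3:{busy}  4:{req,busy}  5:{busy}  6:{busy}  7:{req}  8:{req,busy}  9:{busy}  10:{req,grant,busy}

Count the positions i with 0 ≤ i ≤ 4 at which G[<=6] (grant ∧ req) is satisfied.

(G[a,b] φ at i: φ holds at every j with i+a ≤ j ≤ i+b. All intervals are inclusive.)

Evaluate at each i in [0,4]:
  i=0: ✗ (fails at j=0)
  i=1: ✗ (fails at j=1)
  i=2: ✗ (fails at j=2)
  i=3: ✗ (fails at j=3)
  i=4: ✗ (fails at j=4)
Positions where it holds: {} → 0.

0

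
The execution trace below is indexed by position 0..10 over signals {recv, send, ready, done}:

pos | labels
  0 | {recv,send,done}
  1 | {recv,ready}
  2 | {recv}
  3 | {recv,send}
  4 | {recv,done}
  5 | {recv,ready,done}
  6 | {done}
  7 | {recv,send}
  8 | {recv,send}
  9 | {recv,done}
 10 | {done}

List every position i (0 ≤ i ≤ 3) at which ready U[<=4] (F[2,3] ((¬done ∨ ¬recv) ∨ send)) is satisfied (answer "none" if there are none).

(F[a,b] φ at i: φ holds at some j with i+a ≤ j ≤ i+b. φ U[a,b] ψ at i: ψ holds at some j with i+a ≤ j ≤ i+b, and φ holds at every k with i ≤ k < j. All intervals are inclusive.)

0, 1, 3

Evaluate at each i in [0,3]:
  i=0: ✓ (rhs at j=0)
  i=1: ✓ (rhs at j=1)
  i=2: ✗ (lhs fails at k=2 before rhs at j=3)
  i=3: ✓ (rhs at j=3)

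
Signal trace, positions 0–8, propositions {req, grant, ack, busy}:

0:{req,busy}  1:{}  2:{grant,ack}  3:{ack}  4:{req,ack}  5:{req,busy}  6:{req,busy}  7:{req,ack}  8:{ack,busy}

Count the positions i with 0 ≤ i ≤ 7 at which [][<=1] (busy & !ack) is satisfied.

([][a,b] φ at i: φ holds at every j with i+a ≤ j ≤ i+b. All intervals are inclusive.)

Evaluate at each i in [0,7]:
  i=0: ✗ (fails at j=1)
  i=1: ✗ (fails at j=1)
  i=2: ✗ (fails at j=2)
  i=3: ✗ (fails at j=3)
  i=4: ✗ (fails at j=4)
  i=5: ✓ (all of [5,6])
  i=6: ✗ (fails at j=7)
  i=7: ✗ (fails at j=7)
Positions where it holds: {5} → 1.

1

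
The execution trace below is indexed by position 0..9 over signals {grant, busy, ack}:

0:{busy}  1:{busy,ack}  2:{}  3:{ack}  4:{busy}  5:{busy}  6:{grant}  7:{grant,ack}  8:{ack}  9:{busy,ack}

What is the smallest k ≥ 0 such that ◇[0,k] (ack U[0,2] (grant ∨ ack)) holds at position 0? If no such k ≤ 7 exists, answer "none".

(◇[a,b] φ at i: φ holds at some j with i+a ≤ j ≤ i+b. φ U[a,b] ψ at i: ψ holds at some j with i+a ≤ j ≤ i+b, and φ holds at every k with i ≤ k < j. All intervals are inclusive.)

1

Scan j = 0,1,… for (ack U[0,2] (grant ∨ ack)):
  j=0: fails
  j=1: holds
First hit at j=1, so smallest k = 1-0 = 1.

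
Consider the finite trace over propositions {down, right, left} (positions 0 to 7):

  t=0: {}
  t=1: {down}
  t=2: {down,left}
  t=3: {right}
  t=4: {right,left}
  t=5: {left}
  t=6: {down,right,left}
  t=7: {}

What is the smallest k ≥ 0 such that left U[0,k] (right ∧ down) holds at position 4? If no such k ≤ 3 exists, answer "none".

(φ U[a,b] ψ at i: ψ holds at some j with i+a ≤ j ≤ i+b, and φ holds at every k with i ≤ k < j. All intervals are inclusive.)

Need earliest j ≥ 4 with (right ∧ down), and left at every k in [4,j-1].
  j=4: rhs fails.
  j=5: rhs fails.
  j=6: rhs holds; lhs holds on [4,5]. k = 2.

2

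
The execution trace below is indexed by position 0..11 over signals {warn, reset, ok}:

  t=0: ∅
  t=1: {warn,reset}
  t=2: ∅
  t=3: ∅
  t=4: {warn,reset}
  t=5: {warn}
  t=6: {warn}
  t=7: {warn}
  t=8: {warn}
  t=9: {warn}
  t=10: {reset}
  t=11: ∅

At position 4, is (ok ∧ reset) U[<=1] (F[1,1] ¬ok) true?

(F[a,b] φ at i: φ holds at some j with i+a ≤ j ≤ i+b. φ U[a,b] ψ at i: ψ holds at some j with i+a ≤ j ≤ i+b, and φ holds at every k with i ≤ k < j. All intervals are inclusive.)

Need some j in [4,5] with F[1,1] ¬ok, and (ok ∧ reset) at every k in [4,j-1].
  j=4: F[1,1] ¬ok holds; no prefix to check → satisfied.

True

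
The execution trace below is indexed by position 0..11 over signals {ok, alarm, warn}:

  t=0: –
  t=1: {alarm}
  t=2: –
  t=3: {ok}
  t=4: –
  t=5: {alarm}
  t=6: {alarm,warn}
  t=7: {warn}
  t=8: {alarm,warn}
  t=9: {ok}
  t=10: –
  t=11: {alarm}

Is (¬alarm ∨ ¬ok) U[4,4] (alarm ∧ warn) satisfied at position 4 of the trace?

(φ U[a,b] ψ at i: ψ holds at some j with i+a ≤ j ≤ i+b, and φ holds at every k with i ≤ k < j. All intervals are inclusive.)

Need some j in [8,8] with (alarm ∧ warn), and (¬alarm ∨ ¬ok) at every k in [4,j-1].
  j=8: (alarm ∧ warn) holds; (¬alarm ∨ ¬ok) holds at every k in [4,7] → satisfied.

Holds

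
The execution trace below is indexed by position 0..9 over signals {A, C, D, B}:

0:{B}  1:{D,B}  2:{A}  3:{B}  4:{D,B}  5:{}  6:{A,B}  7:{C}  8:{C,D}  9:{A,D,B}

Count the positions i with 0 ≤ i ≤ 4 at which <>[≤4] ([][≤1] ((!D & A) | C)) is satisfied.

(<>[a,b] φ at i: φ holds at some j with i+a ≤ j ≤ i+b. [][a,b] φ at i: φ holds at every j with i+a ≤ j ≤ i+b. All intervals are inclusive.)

Evaluate at each i in [0,4]:
  i=0: ✗ (none in [0,4])
  i=1: ✗ (none in [1,5])
  i=2: ✓ (witness j=6)
  i=3: ✓ (witness j=6)
  i=4: ✓ (witness j=6)
Positions where it holds: {2, 3, 4} → 3.

3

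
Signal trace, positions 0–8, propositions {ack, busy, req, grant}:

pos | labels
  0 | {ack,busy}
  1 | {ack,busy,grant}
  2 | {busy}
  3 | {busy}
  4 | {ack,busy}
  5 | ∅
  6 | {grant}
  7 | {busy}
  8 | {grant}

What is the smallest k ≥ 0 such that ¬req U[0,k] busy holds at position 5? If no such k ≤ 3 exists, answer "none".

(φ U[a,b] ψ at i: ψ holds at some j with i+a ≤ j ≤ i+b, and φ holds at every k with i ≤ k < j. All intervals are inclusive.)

Need earliest j ≥ 5 with busy, and ¬req at every k in [5,j-1].
  j=5: rhs fails.
  j=6: rhs fails.
  j=7: rhs holds; lhs holds on [5,6]. k = 2.

2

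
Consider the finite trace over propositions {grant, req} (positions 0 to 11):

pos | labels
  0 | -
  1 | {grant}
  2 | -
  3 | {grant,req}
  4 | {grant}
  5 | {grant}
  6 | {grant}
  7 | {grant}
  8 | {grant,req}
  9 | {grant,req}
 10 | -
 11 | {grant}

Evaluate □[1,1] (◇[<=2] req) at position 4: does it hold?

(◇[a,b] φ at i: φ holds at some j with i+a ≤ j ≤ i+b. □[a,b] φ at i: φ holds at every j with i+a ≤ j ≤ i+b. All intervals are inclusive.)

Does not hold

Check ◇[<=2] req at every j in [5,5]:
  j=5: fails (none in [5,7])
Fails at j=5 → formula fails.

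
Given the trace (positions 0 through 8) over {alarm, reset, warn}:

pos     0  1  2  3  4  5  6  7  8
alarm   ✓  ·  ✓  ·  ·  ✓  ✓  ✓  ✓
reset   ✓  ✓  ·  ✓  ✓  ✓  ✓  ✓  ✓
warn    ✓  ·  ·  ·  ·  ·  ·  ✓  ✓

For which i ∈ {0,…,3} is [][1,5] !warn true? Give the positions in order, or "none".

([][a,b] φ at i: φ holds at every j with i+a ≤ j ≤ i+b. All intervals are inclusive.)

Evaluate at each i in [0,3]:
  i=0: ✓ (all of [1,5])
  i=1: ✓ (all of [2,6])
  i=2: ✗ (fails at j=7)
  i=3: ✗ (fails at j=7)

0, 1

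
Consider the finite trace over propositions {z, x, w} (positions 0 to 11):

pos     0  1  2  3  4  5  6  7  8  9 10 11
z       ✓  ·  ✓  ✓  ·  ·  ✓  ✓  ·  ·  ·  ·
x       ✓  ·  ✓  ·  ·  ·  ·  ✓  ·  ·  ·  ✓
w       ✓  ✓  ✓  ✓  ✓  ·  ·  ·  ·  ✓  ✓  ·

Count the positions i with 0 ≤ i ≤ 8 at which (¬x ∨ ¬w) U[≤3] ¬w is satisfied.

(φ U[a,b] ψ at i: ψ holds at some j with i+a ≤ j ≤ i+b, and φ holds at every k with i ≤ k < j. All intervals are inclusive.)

Evaluate at each i in [0,8]:
  i=0: ✗ (no rhs in [0,3])
  i=1: ✗ (no rhs in [1,4])
  i=2: ✗ (lhs fails at k=2 before rhs at j=5)
  i=3: ✓ (rhs at j=5; lhs holds on [3,4])
  i=4: ✓ (rhs at j=5; lhs holds on [4,4])
  i=5: ✓ (rhs at j=5)
  i=6: ✓ (rhs at j=6)
  i=7: ✓ (rhs at j=7)
  i=8: ✓ (rhs at j=8)
Positions where it holds: {3, 4, 5, 6, 7, 8} → 6.

6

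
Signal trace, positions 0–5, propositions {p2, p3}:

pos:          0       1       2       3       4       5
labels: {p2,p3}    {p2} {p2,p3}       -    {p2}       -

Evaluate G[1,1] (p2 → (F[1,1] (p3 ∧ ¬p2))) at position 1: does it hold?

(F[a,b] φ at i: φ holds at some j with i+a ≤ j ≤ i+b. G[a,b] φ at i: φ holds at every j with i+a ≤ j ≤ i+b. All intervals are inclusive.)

False

Check (p2 → (F[1,1] (p3 ∧ ¬p2))) at every j in [2,2]:
  j=2: antecedent true; consequent fails (none in [3,3]) → ✗
Fails at j=2 → formula fails.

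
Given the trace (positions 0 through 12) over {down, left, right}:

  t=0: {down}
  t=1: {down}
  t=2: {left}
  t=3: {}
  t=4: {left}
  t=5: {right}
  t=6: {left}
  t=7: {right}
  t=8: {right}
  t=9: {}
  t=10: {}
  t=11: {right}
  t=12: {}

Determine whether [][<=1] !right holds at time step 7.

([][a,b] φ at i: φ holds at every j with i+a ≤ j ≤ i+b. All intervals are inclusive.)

Check !right at every j in [7,8]:
  j=7: false
  j=8: false
Fails at j=7 → formula fails.

Does not hold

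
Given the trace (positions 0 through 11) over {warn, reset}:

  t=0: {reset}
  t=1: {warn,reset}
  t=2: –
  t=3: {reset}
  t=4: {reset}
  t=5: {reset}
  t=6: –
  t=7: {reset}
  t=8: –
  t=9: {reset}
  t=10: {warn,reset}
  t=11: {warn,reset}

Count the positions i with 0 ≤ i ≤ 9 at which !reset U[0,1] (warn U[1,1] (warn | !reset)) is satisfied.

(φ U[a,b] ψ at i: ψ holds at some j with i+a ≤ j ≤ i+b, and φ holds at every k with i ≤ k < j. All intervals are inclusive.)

1

Evaluate at each i in [0,9]:
  i=0: ✗ (lhs fails at k=0 before rhs at j=1)
  i=1: ✓ (rhs at j=1)
  i=2: ✗ (no rhs in [2,3])
  i=3: ✗ (no rhs in [3,4])
  i=4: ✗ (no rhs in [4,5])
  i=5: ✗ (no rhs in [5,6])
  i=6: ✗ (no rhs in [6,7])
  i=7: ✗ (no rhs in [7,8])
  i=8: ✗ (no rhs in [8,9])
  i=9: ✗ (lhs fails at k=9 before rhs at j=10)
Positions where it holds: {1} → 1.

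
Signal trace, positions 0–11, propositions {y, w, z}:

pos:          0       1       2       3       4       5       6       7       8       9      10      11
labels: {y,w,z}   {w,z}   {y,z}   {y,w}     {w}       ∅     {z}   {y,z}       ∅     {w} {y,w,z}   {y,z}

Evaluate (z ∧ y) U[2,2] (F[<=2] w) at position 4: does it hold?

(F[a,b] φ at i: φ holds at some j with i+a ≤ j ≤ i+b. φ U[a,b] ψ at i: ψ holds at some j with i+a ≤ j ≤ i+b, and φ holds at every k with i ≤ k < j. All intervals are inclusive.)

Need some j in [6,6] with F[<=2] w, and (z ∧ y) at every k in [4,j-1].
  j=6: F[<=2] w — fails (none in [6,8]).
No j in the window works → until fails.

False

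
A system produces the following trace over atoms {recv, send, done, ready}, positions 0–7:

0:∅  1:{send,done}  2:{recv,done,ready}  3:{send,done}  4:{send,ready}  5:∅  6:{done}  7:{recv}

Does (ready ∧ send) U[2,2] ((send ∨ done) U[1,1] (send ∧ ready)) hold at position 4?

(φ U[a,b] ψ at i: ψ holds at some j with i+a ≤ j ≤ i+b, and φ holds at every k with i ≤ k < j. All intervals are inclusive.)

Need some j in [6,6] with ((send ∨ done) U[1,1] (send ∧ ready)), and (ready ∧ send) at every k in [4,j-1].
  j=6: ((send ∨ done) U[1,1] (send ∧ ready)) — fails.
No j in the window works → until fails.

False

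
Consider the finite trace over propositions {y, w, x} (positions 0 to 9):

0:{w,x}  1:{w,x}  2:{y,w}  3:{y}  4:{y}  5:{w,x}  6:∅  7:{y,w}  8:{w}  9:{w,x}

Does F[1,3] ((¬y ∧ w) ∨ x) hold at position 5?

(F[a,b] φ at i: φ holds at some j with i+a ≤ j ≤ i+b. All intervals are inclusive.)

Holds

Check ((¬y ∧ w) ∨ x) at each j in [6,8]:
  j=6: false
  j=7: false
  j=8: true
Found at j=8 → formula holds.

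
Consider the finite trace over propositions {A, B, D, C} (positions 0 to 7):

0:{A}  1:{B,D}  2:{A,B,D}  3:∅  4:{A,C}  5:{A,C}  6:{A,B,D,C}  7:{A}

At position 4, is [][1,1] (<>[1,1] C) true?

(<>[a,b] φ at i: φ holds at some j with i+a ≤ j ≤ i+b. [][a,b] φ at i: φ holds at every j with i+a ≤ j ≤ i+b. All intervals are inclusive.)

Check <>[1,1] C at every j in [5,5]:
  j=5: holds (witness at 6)
All positions satisfy it → formula holds.

True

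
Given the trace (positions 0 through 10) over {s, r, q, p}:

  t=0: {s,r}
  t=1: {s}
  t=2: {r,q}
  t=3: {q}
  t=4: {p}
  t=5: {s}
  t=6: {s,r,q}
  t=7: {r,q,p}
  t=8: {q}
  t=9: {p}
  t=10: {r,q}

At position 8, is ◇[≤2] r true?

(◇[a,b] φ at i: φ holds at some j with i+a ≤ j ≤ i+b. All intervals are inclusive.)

Check r at each j in [8,10]:
  j=8: false
  j=9: false
  j=10: true
Found at j=10 → formula holds.

Holds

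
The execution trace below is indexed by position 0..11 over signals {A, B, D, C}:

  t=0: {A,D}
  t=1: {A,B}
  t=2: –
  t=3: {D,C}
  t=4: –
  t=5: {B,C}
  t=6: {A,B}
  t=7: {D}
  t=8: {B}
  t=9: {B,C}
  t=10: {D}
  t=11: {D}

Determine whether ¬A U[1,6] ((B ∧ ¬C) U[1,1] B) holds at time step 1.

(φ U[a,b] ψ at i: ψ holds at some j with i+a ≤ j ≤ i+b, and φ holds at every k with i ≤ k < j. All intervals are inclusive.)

Does not hold

Need some j in [2,7] with ((B ∧ ¬C) U[1,1] B), and ¬A at every k in [1,j-1].
  j=2: ((B ∧ ¬C) U[1,1] B) — fails.
  j=3: ((B ∧ ¬C) U[1,1] B) — fails.
  j=4: ((B ∧ ¬C) U[1,1] B) — fails.
  j=5: ((B ∧ ¬C) U[1,1] B) — fails.
  j=6: ((B ∧ ¬C) U[1,1] B) — fails.
  j=7: ((B ∧ ¬C) U[1,1] B) — fails.
No j in the window works → until fails.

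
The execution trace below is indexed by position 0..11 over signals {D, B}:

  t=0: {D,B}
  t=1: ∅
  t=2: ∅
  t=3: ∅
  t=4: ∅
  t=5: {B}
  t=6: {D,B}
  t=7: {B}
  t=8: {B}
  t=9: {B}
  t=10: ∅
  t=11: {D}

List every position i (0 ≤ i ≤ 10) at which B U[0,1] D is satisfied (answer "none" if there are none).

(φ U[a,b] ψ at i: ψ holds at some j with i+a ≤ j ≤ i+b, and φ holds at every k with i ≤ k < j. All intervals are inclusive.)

0, 5, 6

Evaluate at each i in [0,10]:
  i=0: ✓ (rhs at j=0)
  i=1: ✗ (no rhs in [1,2])
  i=2: ✗ (no rhs in [2,3])
  i=3: ✗ (no rhs in [3,4])
  i=4: ✗ (no rhs in [4,5])
  i=5: ✓ (rhs at j=6; lhs holds on [5,5])
  i=6: ✓ (rhs at j=6)
  i=7: ✗ (no rhs in [7,8])
  i=8: ✗ (no rhs in [8,9])
  i=9: ✗ (no rhs in [9,10])
  i=10: ✗ (lhs fails at k=10 before rhs at j=11)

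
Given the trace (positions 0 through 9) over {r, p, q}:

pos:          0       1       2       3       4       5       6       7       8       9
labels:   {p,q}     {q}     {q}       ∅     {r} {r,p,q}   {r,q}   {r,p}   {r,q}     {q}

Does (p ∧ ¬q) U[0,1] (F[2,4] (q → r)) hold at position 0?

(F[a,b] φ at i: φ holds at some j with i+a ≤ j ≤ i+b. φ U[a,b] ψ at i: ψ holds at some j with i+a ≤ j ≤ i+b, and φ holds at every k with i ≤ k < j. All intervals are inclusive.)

Yes

Need some j in [0,1] with F[2,4] (q → r), and (p ∧ ¬q) at every k in [0,j-1].
  j=0: F[2,4] (q → r) holds; no prefix to check → satisfied.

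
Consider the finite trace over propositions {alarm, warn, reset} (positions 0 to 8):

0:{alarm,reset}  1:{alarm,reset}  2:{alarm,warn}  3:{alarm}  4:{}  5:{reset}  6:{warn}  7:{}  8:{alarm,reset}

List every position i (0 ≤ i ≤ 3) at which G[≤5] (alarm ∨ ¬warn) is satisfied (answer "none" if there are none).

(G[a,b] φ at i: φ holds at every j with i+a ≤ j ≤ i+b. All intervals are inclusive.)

0

Evaluate at each i in [0,3]:
  i=0: ✓ (all of [0,5])
  i=1: ✗ (fails at j=6)
  i=2: ✗ (fails at j=6)
  i=3: ✗ (fails at j=6)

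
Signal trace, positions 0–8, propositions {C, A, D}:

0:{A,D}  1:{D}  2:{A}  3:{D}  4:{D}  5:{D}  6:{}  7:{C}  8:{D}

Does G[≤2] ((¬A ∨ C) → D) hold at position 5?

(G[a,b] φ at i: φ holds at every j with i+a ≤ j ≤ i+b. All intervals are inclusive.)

No

Check ((¬A ∨ C) → D) at every j in [5,7]:
  j=5: antecedent true; consequent true → ✓
  j=6: antecedent true; consequent false → ✗
  j=7: antecedent true; consequent false → ✗
Fails at j=6 → formula fails.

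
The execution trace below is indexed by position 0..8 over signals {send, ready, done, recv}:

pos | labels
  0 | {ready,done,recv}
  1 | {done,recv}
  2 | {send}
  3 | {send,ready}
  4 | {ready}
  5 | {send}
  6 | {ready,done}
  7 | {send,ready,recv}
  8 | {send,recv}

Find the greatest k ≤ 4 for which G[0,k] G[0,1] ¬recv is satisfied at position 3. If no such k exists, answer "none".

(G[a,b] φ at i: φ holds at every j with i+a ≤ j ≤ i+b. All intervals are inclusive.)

G[0,1] ¬recv must hold from j=3 onward; find where it first fails.
  j=3: holds
  j=4: holds
  j=5: holds
  j=6: fails
Holds on [3,5], so largest k = 2.

2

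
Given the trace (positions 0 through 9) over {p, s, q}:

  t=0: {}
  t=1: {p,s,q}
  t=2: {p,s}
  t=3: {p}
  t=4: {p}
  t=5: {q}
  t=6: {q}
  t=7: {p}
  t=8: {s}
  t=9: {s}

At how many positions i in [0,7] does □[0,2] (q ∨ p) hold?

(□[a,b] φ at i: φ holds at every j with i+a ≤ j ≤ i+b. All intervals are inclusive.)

5

Evaluate at each i in [0,7]:
  i=0: ✗ (fails at j=0)
  i=1: ✓ (all of [1,3])
  i=2: ✓ (all of [2,4])
  i=3: ✓ (all of [3,5])
  i=4: ✓ (all of [4,6])
  i=5: ✓ (all of [5,7])
  i=6: ✗ (fails at j=8)
  i=7: ✗ (fails at j=8)
Positions where it holds: {1, 2, 3, 4, 5} → 5.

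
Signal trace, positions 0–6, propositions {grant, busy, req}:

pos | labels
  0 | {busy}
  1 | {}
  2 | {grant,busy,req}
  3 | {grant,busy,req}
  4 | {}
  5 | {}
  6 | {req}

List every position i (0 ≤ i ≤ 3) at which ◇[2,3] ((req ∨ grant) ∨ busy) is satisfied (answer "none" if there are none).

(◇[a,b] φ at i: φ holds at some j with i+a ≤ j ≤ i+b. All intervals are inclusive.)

0, 1, 3

Evaluate at each i in [0,3]:
  i=0: ✓ (witness j=2)
  i=1: ✓ (witness j=3)
  i=2: ✗ (none in [4,5])
  i=3: ✓ (witness j=6)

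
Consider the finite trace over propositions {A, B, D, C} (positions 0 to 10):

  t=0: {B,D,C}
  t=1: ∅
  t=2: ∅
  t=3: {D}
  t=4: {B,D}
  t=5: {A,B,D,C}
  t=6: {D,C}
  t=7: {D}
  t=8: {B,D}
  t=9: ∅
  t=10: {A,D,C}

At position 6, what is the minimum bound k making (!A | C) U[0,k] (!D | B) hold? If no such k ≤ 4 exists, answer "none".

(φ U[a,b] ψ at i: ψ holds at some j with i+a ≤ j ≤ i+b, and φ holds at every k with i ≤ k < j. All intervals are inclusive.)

Need earliest j ≥ 6 with (!D | B), and (!A | C) at every k in [6,j-1].
  j=6: rhs fails.
  j=7: rhs fails.
  j=8: rhs holds; lhs holds on [6,7]. k = 2.

2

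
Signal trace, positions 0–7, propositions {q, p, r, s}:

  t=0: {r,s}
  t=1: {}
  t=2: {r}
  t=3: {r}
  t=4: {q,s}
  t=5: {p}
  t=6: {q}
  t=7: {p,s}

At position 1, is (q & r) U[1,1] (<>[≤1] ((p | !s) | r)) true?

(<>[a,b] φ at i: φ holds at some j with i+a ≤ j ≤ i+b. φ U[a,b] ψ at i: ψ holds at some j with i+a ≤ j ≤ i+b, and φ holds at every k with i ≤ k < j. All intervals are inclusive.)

Does not hold

Need some j in [2,2] with <>[≤1] ((p | !s) | r), and (q & r) at every k in [1,j-1].
  j=2: <>[≤1] ((p | !s) | r) holds, but (q & r) fails at k=1 → not this j.
No j in the window works → until fails.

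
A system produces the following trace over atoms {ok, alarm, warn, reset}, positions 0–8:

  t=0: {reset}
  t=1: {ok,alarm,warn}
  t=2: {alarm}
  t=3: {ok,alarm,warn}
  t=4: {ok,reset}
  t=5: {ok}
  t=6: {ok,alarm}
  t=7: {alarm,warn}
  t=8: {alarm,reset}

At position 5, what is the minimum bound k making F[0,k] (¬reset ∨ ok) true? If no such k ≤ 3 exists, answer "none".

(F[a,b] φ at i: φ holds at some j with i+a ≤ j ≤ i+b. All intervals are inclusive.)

Scan j = 5,6,… for (¬reset ∨ ok):
  j=5: holds
First hit at j=5, so smallest k = 5-5 = 0.

0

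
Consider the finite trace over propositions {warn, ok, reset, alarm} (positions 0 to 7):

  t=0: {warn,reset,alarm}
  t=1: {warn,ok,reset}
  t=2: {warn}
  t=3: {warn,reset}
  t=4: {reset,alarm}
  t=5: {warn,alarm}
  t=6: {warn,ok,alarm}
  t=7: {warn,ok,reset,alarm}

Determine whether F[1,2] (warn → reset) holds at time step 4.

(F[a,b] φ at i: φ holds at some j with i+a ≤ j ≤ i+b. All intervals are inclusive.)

False

Check (warn → reset) at each j in [5,6]:
  j=5: false
  j=6: false
No position in the window satisfies it → formula fails.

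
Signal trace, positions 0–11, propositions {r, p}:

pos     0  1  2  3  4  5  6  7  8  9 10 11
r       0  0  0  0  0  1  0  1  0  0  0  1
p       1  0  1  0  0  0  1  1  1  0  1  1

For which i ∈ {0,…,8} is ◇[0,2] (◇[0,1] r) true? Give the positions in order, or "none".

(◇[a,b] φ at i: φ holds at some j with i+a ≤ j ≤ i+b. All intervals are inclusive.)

Evaluate at each i in [0,8]:
  i=0: ✗ (none in [0,2])
  i=1: ✗ (none in [1,3])
  i=2: ✓ (witness j=4)
  i=3: ✓ (witness j=4)
  i=4: ✓ (witness j=4)
  i=5: ✓ (witness j=5)
  i=6: ✓ (witness j=6)
  i=7: ✓ (witness j=7)
  i=8: ✓ (witness j=10)

2, 3, 4, 5, 6, 7, 8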